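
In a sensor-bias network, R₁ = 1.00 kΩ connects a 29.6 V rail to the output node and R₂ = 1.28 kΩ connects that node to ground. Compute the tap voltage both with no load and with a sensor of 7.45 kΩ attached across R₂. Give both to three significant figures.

Unloaded: 16.6 V; loaded: 15.5 V

Open-circuit: V = 29.6 × 1.28/(1.00 + 1.28) = 16.6 V.
With the load, R₂ becomes R₂‖R_L = 1.092 kΩ, so V = 29.6 × 1.092/2.092 = 15.5 V.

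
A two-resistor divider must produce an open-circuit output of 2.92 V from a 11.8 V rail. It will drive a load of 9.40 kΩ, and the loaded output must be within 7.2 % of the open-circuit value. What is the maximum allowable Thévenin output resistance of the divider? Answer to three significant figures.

R_th ≤ 729 Ω

Loading drop = R_th/(R_th + R_L) ≤ 0.0720, so R_th ≤ R_L · ε/(1−ε) = 9.40 kΩ × 0.0720/0.9280 = 729 Ω.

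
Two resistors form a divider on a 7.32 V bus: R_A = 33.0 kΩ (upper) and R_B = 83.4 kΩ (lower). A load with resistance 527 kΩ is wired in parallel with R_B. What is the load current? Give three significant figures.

I_L ≈ 9.52 µA

R_B‖R_L = 72.00 kΩ; V_out = 7.32 × 72.00/105.0 = 5.020 V.
I_L = V_out / R_L = 5.020 / 527 kΩ = 9.52 µA.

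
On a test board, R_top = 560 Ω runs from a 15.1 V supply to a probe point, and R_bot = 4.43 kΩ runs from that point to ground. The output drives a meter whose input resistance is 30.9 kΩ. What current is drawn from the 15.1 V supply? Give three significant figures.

R_bot‖R_L = 3875 Ω, so the source sees R_top + R_bot‖R_L = 4435 Ω.
I = 15.1 V / 4435 Ω = 3.41 mA.

I ≈ 3.41 mA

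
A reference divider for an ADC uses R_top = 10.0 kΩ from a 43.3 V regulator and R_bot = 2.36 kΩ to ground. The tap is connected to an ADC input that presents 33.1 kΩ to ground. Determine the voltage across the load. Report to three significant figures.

The load sits in parallel with R_bot: R_bot‖R_L = (2.36 × 33.1) / (2.36 + 33.1) = 2.203 kΩ.
V_out = 43.3 × 2.203 / (10.0 + 2.203) = 43.3 × 2.203/12.20 = 7.82 V.

V_out ≈ 7.82 V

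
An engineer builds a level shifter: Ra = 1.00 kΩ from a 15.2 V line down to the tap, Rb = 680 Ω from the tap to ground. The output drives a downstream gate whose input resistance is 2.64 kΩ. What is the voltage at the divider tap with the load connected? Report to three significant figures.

V_out ≈ 5.33 V

The load sits in parallel with Rb: Rb‖R_L = (680 × 2640) / (680 + 2640) = 540.7 Ω.
V_out = 15.2 × 540.7 / (1000 + 540.7) = 15.2 × 540.7/1541 = 5.33 V.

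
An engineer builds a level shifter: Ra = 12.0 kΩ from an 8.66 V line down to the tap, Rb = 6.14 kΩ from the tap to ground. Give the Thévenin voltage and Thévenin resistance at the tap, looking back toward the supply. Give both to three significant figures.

V_th is the open-circuit tap voltage: 8.66 × 6.14/(12.0 + 6.14) = 2.93 V.
With the supply zeroed, Ra and Rb appear in parallel from the tap: R_th = Ra‖Rb = (12.0 × 6.14)/18.14 = 4.06 kΩ.

V_th = 2.93 V, R_th = 4.06 kΩ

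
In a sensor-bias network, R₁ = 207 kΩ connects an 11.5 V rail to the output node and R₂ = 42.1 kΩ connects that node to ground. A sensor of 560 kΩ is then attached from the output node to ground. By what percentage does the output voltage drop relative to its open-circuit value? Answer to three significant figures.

The divider's output (Thévenin) resistance is R₁‖R₂ = 34.98 kΩ.
Fractional drop under load = R_th/(R_th + R_L) = 34.98 / (34.98 + 560) = 0.05880.
So the output falls by 5.88 %.

5.88 %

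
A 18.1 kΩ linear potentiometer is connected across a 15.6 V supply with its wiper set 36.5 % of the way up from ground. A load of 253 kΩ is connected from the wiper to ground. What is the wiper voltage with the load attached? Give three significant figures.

The wiper splits the pot into (1−α)R = 11.49 kΩ above and αR = 6.606 kΩ below.
Lower section ‖ load = 6.438 kΩ.
V_wiper = 15.6 × 6.438/(11.49 + 6.438) = 5.60 V.

V ≈ 5.60 V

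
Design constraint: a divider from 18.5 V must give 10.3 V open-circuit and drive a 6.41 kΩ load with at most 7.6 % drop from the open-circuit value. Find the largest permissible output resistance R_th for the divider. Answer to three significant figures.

Loading drop = R_th/(R_th + R_L) ≤ 0.0760, so R_th ≤ R_L · ε/(1−ε) = 6.41 kΩ × 0.0760/0.9240 = 527 Ω.

R_th ≤ 527 Ω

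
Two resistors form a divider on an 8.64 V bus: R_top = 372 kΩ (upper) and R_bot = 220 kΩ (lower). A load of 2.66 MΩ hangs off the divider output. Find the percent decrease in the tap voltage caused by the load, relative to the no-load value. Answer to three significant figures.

The divider's output (Thévenin) resistance is R_top‖R_bot = 138.2 kΩ.
Fractional drop under load = R_th/(R_th + R_L) = 138.2 / (138.2 + 2660) = 0.04940.
So the output falls by 4.94 %.

4.94 %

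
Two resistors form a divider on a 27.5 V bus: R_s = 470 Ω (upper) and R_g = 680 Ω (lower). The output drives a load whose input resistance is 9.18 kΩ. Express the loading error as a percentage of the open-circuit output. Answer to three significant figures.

2.94 %

The divider's output (Thévenin) resistance is R_s‖R_g = 277.9 Ω.
Fractional drop under load = R_th/(R_th + R_L) = 277.9 / (277.9 + 9180) = 0.02938.
So the output falls by 2.94 %.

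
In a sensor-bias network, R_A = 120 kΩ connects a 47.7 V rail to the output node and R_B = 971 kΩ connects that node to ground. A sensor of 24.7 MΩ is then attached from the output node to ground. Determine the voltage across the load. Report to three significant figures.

The load sits in parallel with R_B: R_B‖R_L = (971 × 24700) / (971 + 24700) = 934.3 kΩ.
V_out = 47.7 × 934.3 / (120 + 934.3) = 47.7 × 934.3/1054 = 42.3 V.

V_out ≈ 42.3 V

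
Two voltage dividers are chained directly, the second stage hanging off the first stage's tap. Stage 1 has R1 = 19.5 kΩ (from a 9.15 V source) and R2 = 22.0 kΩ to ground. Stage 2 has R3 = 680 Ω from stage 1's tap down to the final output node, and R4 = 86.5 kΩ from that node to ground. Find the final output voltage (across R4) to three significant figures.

Stage 2 presents R3+R4 = 87180 Ω as a load on stage 1's tap.
Stage 1's lower leg becomes R2‖(R3+R4) = 17570 Ω, so V_mid = 9.15 × 17570/37070 = 4.336 V.
Stage 2 is itself unloaded: V_out = V_mid × R4/(R3+R4) = 4.336 × 86500/87180 = 4.30 V.

V_out ≈ 4.30 V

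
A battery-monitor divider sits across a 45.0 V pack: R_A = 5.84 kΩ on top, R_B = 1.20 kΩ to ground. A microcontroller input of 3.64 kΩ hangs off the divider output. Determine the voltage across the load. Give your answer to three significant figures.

The load sits in parallel with R_B: R_B‖R_L = (1.20 × 3.64) / (1.20 + 3.64) = 0.9025 kΩ.
V_out = 45.0 × 0.9025 / (5.84 + 0.9025) = 45.0 × 0.9025/6.742 = 6.02 V.

V_out ≈ 6.02 V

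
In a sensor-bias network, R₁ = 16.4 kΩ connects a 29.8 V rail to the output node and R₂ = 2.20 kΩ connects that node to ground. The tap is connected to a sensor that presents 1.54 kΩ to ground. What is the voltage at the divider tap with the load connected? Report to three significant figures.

V_out ≈ 1.56 V

The load sits in parallel with R₂: R₂‖R_L = (2.20 × 1.54) / (2.20 + 1.54) = 0.9059 kΩ.
V_out = 29.8 × 0.9059 / (16.4 + 0.9059) = 29.8 × 0.9059/17.31 = 1.56 V.
(Unloaded it would have been 3.52 V.)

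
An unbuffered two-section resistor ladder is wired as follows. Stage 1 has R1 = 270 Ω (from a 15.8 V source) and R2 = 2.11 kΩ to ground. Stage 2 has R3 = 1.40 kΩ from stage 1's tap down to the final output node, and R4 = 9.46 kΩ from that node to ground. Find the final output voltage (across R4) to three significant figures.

V_out ≈ 11.9 V

Stage 2 presents R3+R4 = 10860 Ω as a load on stage 1's tap.
Stage 1's lower leg becomes R2‖(R3+R4) = 1767 Ω, so V_mid = 15.8 × 1767/2037 = 13.71 V.
Stage 2 is itself unloaded: V_out = V_mid × R4/(R3+R4) = 13.71 × 9460/10860 = 11.9 V.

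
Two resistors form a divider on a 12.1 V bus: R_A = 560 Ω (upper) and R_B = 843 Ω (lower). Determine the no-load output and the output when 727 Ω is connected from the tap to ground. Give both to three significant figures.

Unloaded: 7.27 V; loaded: 4.97 V

Open-circuit: V = 12.1 × 843/(560 + 843) = 7.27 V.
With the load, R_B becomes R_B‖R_L = 390.4 Ω, so V = 12.1 × 390.4/950.4 = 4.97 V.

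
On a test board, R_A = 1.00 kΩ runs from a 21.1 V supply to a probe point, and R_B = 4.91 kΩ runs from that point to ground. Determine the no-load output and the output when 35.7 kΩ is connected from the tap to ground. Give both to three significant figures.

Unloaded: 17.5 V; loaded: 17.1 V

Open-circuit: V = 21.1 × 4.91/(1.00 + 4.91) = 17.5 V.
With the load, R_B becomes R_B‖R_L = 4.316 kΩ, so V = 21.1 × 4.316/5.316 = 17.1 V.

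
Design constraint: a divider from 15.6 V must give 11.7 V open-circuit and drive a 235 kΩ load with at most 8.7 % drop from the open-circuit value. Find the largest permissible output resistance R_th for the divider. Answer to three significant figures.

R_th ≤ 22.4 kΩ

Loading drop = R_th/(R_th + R_L) ≤ 0.0870, so R_th ≤ R_L · ε/(1−ε) = 235 kΩ × 0.0870/0.9130 = 22.4 kΩ.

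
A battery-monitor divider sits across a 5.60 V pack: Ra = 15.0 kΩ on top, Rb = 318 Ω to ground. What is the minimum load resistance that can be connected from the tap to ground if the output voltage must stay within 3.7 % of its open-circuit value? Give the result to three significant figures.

R_L(min) ≈ 8.10 kΩ

Output resistance R_th = Ra‖Rb = (15000 × 318)/15320 = 311.4 Ω.
The fractional drop is R_th/(R_th + R_L); requiring this ≤ 0.0370 gives R_L ≥ R_th(1/0.0370 − 1) = 311.4 × 26.03 = 8.10 kΩ.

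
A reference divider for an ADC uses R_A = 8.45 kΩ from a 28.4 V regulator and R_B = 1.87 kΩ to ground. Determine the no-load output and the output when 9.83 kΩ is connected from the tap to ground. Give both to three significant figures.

Open-circuit: V = 28.4 × 1.87/(8.45 + 1.87) = 5.15 V.
With the load, R_B becomes R_B‖R_L = 1.571 kΩ, so V = 28.4 × 1.571/10.02 = 4.45 V.

Unloaded: 5.15 V; loaded: 4.45 V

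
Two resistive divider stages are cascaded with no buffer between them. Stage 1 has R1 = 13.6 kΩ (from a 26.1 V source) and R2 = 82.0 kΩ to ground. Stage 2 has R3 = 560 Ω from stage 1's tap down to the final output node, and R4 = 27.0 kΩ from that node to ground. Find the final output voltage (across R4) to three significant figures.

Stage 2 presents R3+R4 = 27560 Ω as a load on stage 1's tap.
Stage 1's lower leg becomes R2‖(R3+R4) = 20630 Ω, so V_mid = 26.1 × 20630/34230 = 15.73 V.
Stage 2 is itself unloaded: V_out = V_mid × R4/(R3+R4) = 15.73 × 27000/27560 = 15.4 V.

V_out ≈ 15.4 V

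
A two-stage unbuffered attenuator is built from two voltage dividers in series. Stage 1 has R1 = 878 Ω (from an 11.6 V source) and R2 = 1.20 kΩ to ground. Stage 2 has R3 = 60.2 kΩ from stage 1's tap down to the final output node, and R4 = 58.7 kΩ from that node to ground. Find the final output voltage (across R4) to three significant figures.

Stage 2 presents R3+R4 = 118900 Ω as a load on stage 1's tap.
Stage 1's lower leg becomes R2‖(R3+R4) = 1188 Ω, so V_mid = 11.6 × 1188/2066 = 6.670 V.
Stage 2 is itself unloaded: V_out = V_mid × R4/(R3+R4) = 6.670 × 58700/118900 = 3.29 V.

V_out ≈ 3.29 V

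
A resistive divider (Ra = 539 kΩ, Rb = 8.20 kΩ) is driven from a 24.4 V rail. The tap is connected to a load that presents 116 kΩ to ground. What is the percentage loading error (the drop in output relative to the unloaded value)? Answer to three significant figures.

The divider's output (Thévenin) resistance is Ra‖Rb = 8.077 kΩ.
Fractional drop under load = R_th/(R_th + R_L) = 8.077 / (8.077 + 116) = 0.06510.
So the output falls by 6.51 %.

6.51 %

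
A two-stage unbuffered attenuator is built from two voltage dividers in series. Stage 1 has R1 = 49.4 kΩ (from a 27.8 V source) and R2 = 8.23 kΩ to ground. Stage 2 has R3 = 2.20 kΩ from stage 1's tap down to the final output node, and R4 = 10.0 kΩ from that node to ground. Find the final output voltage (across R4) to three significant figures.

Stage 2 presents R3+R4 = 12.20 kΩ as a load on stage 1's tap.
Stage 1's lower leg becomes R2‖(R3+R4) = 4.915 kΩ, so V_mid = 27.8 × 4.915/54.31 = 2.515 V.
Stage 2 is itself unloaded: V_out = V_mid × R4/(R3+R4) = 2.515 × 10.0/12.20 = 2.06 V.

V_out ≈ 2.06 V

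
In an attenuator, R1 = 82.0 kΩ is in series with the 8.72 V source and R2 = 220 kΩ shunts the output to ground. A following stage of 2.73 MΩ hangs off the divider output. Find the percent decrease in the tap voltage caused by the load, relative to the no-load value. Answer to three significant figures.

The divider's output (Thévenin) resistance is R1‖R2 = 59.74 kΩ.
Fractional drop under load = R_th/(R_th + R_L) = 59.74 / (59.74 + 2730) = 0.02141.
So the output falls by 2.14 %.

2.14 %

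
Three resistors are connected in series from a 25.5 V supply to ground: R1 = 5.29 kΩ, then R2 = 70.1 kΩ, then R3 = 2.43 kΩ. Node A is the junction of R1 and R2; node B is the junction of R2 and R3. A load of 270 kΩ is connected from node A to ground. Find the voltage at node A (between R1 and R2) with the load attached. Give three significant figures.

Below node A the series string R2+R3 = 72.53 kΩ sits in parallel with the 270 kΩ load: 57.17 kΩ.
V_A = 25.5 × 57.17/(5.29 + 57.17) = 23.3 V.

V ≈ 23.3 V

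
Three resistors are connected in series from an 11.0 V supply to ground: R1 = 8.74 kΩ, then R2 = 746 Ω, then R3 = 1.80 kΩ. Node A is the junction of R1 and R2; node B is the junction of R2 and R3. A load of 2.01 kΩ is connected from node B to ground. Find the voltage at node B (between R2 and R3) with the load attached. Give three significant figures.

V ≈ 1.00 V

At node B, R3 is in parallel with the load: R3‖R_L = 949.6 Ω.
Below node A the resistance is R2 + (R3‖R_L) = 1696 Ω, so V_A = 11.0 × 1696/10440 = 1.787 V.
Then V_B = V_A × (R3‖R_L)/(R2 + R3‖R_L) = 1.787 × 949.6/1696 = 1.00 V.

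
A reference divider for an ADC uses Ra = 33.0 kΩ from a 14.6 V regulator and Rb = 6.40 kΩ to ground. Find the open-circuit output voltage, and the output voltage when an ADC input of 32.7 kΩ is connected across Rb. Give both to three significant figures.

Open-circuit: V = 14.6 × 6.40/(33.0 + 6.40) = 2.37 V.
With the load, Rb becomes Rb‖R_L = 5.352 kΩ, so V = 14.6 × 5.352/38.35 = 2.04 V.

Unloaded: 2.37 V; loaded: 2.04 V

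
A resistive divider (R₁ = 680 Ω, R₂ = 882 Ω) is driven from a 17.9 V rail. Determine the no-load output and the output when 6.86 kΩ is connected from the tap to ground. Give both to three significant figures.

Unloaded: 10.1 V; loaded: 9.57 V

Open-circuit: V = 17.9 × 882/(680 + 882) = 10.1 V.
With the load, R₂ becomes R₂‖R_L = 781.5 Ω, so V = 17.9 × 781.5/1462 = 9.57 V.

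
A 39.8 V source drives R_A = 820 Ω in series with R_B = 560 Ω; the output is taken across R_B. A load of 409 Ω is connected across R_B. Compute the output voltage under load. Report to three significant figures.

The load sits in parallel with R_B: R_B‖R_L = (560 × 409) / (560 + 409) = 236.4 Ω.
V_out = 39.8 × 236.4 / (820 + 236.4) = 39.8 × 236.4/1056 = 8.91 V.

V_out ≈ 8.91 V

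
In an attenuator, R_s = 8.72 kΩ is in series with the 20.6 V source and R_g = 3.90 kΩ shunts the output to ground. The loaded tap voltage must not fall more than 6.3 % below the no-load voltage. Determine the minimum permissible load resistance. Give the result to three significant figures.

R_L(min) ≈ 40.1 kΩ

Output resistance R_th = R_s‖R_g = (8.72 × 3.90)/12.62 = 2.695 kΩ.
The fractional drop is R_th/(R_th + R_L); requiring this ≤ 0.0630 gives R_L ≥ R_th(1/0.0630 − 1) = 2.695 × 14.87 = 40.1 kΩ.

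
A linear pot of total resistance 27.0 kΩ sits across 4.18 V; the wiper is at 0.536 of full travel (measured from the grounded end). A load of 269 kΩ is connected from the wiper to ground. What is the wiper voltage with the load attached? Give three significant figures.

The wiper splits the pot into (1−α)R = 12.53 kΩ above and αR = 14.47 kΩ below.
Lower section ‖ load = 13.73 kΩ.
V_wiper = 4.18 × 13.73/(12.53 + 13.73) = 2.19 V.

V ≈ 2.19 V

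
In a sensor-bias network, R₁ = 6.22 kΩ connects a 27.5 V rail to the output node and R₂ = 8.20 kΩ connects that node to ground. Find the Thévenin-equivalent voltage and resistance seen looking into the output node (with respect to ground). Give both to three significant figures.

V_th is the open-circuit tap voltage: 27.5 × 8.20/(6.22 + 8.20) = 15.6 V.
With the supply zeroed, R₁ and R₂ appear in parallel from the tap: R_th = R₁‖R₂ = (6.22 × 8.20)/14.42 = 3.54 kΩ.

V_th = 15.6 V, R_th = 3.54 kΩ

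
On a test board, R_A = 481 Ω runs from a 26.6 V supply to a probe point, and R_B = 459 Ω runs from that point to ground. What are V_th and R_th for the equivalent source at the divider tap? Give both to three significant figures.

V_th = 13.0 V, R_th = 235 Ω

V_th is the open-circuit tap voltage: 26.6 × 459/(481 + 459) = 13.0 V.
With the supply zeroed, R_A and R_B appear in parallel from the tap: R_th = R_A‖R_B = (481 × 459)/940.0 = 235 Ω.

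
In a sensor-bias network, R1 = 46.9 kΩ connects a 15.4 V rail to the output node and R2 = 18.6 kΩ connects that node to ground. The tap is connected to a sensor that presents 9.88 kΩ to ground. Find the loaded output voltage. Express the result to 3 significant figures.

V_out ≈ 1.86 V

The load sits in parallel with R2: R2‖R_L = (18.6 × 9.88) / (18.6 + 9.88) = 6.453 kΩ.
V_out = 15.4 × 6.453 / (46.9 + 6.453) = 15.4 × 6.453/53.35 = 1.86 V.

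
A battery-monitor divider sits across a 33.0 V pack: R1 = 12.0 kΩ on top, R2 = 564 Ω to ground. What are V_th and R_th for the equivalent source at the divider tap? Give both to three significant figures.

V_th is the open-circuit tap voltage: 33.0 × 564/(12000 + 564) = 1.48 V.
With the supply zeroed, R1 and R2 appear in parallel from the tap: R_th = R1‖R2 = (12000 × 564)/12560 = 539 Ω.

V_th = 1.48 V, R_th = 539 Ω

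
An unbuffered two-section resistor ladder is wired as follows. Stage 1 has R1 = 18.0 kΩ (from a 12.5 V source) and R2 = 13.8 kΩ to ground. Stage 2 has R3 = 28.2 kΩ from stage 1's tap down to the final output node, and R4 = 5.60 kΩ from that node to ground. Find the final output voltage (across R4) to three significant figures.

V_out ≈ 0.730 V

Stage 2 presents R3+R4 = 33.80 kΩ as a load on stage 1's tap.
Stage 1's lower leg becomes R2‖(R3+R4) = 9.799 kΩ, so V_mid = 12.5 × 9.799/27.80 = 4.406 V.
Stage 2 is itself unloaded: V_out = V_mid × R4/(R3+R4) = 4.406 × 5.60/33.80 = 0.730 V.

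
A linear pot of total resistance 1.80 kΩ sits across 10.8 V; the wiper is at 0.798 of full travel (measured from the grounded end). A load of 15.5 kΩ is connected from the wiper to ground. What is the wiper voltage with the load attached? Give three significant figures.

The wiper splits the pot into (1−α)R = 363.6 Ω above and αR = 1436 Ω below.
Lower section ‖ load = 1315 Ω.
V_wiper = 10.8 × 1315/(363.6 + 1315) = 8.46 V.

V ≈ 8.46 V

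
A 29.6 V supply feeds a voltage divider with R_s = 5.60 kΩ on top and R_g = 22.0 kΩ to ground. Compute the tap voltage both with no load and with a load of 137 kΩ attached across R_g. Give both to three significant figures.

Unloaded: 23.6 V; loaded: 22.8 V

Open-circuit: V = 29.6 × 22.0/(5.60 + 22.0) = 23.6 V.
With the load, R_g becomes R_g‖R_L = 18.96 kΩ, so V = 29.6 × 18.96/24.56 = 22.8 V.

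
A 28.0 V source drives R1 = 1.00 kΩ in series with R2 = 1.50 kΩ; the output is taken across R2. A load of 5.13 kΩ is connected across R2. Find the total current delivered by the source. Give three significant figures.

I ≈ 13.0 mA

R2‖R_L = 1.161 kΩ, so the source sees R1 + R2‖R_L = 2.161 kΩ.
I = 28.0 V / 2.161 kΩ = 13.0 mA.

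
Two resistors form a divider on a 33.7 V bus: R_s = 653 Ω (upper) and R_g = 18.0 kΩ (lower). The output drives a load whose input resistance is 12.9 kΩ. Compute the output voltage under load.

V_out ≈ 31.0 V

The load sits in parallel with R_g: R_g‖R_L = (18000 × 12900) / (18000 + 12900) = 7515 Ω.
V_out = 33.7 × 7515 / (653 + 7515) = 33.7 × 7515/8168 = 31.0 V.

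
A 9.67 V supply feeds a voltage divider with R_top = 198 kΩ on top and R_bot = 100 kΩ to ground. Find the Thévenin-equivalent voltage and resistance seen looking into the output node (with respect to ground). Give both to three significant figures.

V_th is the open-circuit tap voltage: 9.67 × 100/(198 + 100) = 3.24 V.
With the supply zeroed, R_top and R_bot appear in parallel from the tap: R_th = R_top‖R_bot = (198 × 100)/298.0 = 66.4 kΩ.

V_th = 3.24 V, R_th = 66.4 kΩ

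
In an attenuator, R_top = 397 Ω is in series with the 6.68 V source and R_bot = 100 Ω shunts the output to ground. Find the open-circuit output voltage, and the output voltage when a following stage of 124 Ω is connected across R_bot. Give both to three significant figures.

Unloaded: 1.34 V; loaded: 0.817 V

Open-circuit: V = 6.68 × 100/(397 + 100) = 1.34 V.
With the load, R_bot becomes R_bot‖R_L = 55.36 Ω, so V = 6.68 × 55.36/452.4 = 0.817 V.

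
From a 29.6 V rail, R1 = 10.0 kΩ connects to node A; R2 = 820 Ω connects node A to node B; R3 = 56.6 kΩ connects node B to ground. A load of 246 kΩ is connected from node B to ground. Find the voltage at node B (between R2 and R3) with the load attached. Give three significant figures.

V ≈ 24.0 V

At node B, R3 is in parallel with the load: R3‖R_L = 46010 Ω.
Below node A the resistance is R2 + (R3‖R_L) = 46830 Ω, so V_A = 29.6 × 46830/56830 = 24.39 V.
Then V_B = V_A × (R3‖R_L)/(R2 + R3‖R_L) = 24.39 × 46010/46830 = 24.0 V.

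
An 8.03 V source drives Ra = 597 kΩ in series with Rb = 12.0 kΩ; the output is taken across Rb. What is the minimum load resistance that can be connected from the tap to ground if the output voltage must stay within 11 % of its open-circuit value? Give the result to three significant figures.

R_L(min) ≈ 95.2 kΩ

Output resistance R_th = Ra‖Rb = (597 × 12.0)/609.0 = 11.76 kΩ.
The fractional drop is R_th/(R_th + R_L); requiring this ≤ 0.110 gives R_L ≥ R_th(1/0.110 − 1) = 11.76 × 8.091 = 95.2 kΩ.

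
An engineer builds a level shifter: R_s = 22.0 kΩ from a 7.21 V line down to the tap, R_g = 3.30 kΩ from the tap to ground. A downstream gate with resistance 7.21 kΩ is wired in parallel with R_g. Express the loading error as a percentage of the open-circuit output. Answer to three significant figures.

28.5 %

Unloaded V = 7.21 × 3.30/25.30 = 0.9404 V.
Loaded: R_g‖R_L = 2.264 kΩ, giving V = 7.21 × 2.264/24.26 = 0.6727 V.
Drop = (0.9404 − 0.6727) / 0.9404 = 28.5 %.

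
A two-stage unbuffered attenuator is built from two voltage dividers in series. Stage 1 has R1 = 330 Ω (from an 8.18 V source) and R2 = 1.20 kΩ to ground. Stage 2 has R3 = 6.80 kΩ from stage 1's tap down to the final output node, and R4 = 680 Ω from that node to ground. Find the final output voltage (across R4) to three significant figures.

V_out ≈ 0.564 V

Stage 2 presents R3+R4 = 7480 Ω as a load on stage 1's tap.
Stage 1's lower leg becomes R2‖(R3+R4) = 1034 Ω, so V_mid = 8.18 × 1034/1364 = 6.201 V.
Stage 2 is itself unloaded: V_out = V_mid × R4/(R3+R4) = 6.201 × 680/7480 = 0.564 V.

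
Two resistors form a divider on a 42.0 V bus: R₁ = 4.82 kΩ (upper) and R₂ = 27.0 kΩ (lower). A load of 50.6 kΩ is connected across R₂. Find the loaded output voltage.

The load sits in parallel with R₂: R₂‖R_L = (27.0 × 50.6) / (27.0 + 50.6) = 17.61 kΩ.
V_out = 42.0 × 17.61 / (4.82 + 17.61) = 42.0 × 17.61/22.43 = 33.0 V.

V_out ≈ 33.0 V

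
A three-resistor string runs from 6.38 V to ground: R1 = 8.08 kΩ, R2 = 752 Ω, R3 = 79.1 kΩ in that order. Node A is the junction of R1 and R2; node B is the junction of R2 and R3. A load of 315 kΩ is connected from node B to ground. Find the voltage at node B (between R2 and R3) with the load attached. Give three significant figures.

V ≈ 5.60 V

At node B, R3 is in parallel with the load: R3‖R_L = 63220 Ω.
Below node A the resistance is R2 + (R3‖R_L) = 63980 Ω, so V_A = 6.38 × 63980/72060 = 5.665 V.
Then V_B = V_A × (R3‖R_L)/(R2 + R3‖R_L) = 5.665 × 63220/63980 = 5.60 V.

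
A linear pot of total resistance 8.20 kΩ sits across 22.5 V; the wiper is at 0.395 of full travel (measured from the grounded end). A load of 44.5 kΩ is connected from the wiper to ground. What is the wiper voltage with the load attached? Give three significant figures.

The wiper splits the pot into (1−α)R = 4.961 kΩ above and αR = 3.239 kΩ below.
Lower section ‖ load = 3.019 kΩ.
V_wiper = 22.5 × 3.019/(4.961 + 3.019) = 8.51 V.

V ≈ 8.51 V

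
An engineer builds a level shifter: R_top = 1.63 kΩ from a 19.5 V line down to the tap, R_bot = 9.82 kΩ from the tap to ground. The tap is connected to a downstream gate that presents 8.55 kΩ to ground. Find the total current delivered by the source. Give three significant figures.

R_bot‖R_L = 4.571 kΩ, so the source sees R_top + R_bot‖R_L = 6.201 kΩ.
I = 19.5 V / 6.201 kΩ = 3.14 mA.

I ≈ 3.14 mA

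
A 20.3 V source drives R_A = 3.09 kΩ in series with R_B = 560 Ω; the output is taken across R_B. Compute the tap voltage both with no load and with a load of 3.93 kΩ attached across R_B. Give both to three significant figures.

Unloaded: 3.11 V; loaded: 2.78 V

Open-circuit: V = 20.3 × 560/(3090 + 560) = 3.11 V.
With the load, R_B becomes R_B‖R_L = 490.2 Ω, so V = 20.3 × 490.2/3580 = 2.78 V.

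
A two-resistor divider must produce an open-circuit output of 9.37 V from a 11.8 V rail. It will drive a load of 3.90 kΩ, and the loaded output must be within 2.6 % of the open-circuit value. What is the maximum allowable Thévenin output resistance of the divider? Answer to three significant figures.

R_th ≤ 104 Ω

Loading drop = R_th/(R_th + R_L) ≤ 0.0260, so R_th ≤ R_L · ε/(1−ε) = 3.90 kΩ × 0.0260/0.9740 = 104 Ω.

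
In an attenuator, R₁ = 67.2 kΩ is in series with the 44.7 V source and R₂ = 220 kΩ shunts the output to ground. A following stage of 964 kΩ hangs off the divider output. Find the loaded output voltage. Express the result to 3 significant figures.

The load sits in parallel with R₂: R₂‖R_L = (220 × 964) / (220 + 964) = 179.1 kΩ.
V_out = 44.7 × 179.1 / (67.2 + 179.1) = 44.7 × 179.1/246.3 = 32.5 V.
(Unloaded it would have been 34.2 V.)

V_out ≈ 32.5 V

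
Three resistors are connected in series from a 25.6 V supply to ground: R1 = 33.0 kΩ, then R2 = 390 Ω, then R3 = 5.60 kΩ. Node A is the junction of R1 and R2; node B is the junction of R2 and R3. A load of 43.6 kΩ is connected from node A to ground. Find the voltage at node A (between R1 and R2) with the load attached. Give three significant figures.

V ≈ 3.52 V

Below node A the series string R2+R3 = 5990 Ω sits in parallel with the 43600 Ω load: 5266 Ω.
V_A = 25.6 × 5266/(33000 + 5266) = 3.52 V.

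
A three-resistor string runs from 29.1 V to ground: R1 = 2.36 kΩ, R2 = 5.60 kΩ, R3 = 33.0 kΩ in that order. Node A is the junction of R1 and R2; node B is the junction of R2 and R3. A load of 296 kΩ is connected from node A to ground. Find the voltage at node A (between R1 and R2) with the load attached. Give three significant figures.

V ≈ 27.2 V

Below node A the series string R2+R3 = 38.60 kΩ sits in parallel with the 296 kΩ load: 34.15 kΩ.
V_A = 29.1 × 34.15/(2.36 + 34.15) = 27.2 V.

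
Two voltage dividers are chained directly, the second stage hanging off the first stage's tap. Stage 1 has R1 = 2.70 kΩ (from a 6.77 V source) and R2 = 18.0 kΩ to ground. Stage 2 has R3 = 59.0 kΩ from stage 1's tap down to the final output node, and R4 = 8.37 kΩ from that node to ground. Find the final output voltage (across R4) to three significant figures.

Stage 2 presents R3+R4 = 67.37 kΩ as a load on stage 1's tap.
Stage 1's lower leg becomes R2‖(R3+R4) = 14.20 kΩ, so V_mid = 6.77 × 14.20/16.90 = 5.689 V.
Stage 2 is itself unloaded: V_out = V_mid × R4/(R3+R4) = 5.689 × 8.37/67.37 = 0.707 V.

V_out ≈ 0.707 V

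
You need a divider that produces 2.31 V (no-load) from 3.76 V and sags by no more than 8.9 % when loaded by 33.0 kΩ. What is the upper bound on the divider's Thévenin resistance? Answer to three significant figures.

R_th ≤ 3.22 kΩ

Loading drop = R_th/(R_th + R_L) ≤ 0.0890, so R_th ≤ R_L · ε/(1−ε) = 33.0 kΩ × 0.0890/0.9110 = 3.22 kΩ.
(Any R1, R2 with R2/(R1+R2) = 0.614 and R1‖R2 ≤ 3.22 kΩ will meet the spec.)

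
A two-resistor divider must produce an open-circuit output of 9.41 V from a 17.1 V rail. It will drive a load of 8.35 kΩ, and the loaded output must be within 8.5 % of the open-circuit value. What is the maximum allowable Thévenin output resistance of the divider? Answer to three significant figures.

R_th ≤ 776 Ω

Loading drop = R_th/(R_th + R_L) ≤ 0.0850, so R_th ≤ R_L · ε/(1−ε) = 8.35 kΩ × 0.0850/0.9150 = 776 Ω.
(Any R1, R2 with R2/(R1+R2) = 0.550 and R1‖R2 ≤ 776 Ω will meet the spec.)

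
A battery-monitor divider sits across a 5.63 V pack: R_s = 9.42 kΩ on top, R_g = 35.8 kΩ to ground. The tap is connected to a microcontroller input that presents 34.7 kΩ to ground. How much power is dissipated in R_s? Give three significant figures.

Total resistance from the source is R_s + (R_g‖R_L) = 27.04 kΩ, so I = 5.63/27.04 kΩ = 0.2082 mA.
P = I²·R_s = (0.2082 mA)² × 9.42 kΩ = 0.408 mW.

P ≈ 0.408 mW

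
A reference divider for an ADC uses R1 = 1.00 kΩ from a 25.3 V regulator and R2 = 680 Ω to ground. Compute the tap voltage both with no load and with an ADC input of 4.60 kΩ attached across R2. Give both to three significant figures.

Unloaded: 10.2 V; loaded: 9.41 V

Open-circuit: V = 25.3 × 680/(1000 + 680) = 10.2 V.
With the load, R2 becomes R2‖R_L = 592.4 Ω, so V = 25.3 × 592.4/1592 = 9.41 V.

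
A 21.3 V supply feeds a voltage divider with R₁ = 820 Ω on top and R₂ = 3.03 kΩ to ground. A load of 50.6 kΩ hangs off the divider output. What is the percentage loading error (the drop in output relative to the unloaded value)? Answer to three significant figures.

1.26 %

The divider's output (Thévenin) resistance is R₁‖R₂ = 645.4 Ω.
Fractional drop under load = R_th/(R_th + R_L) = 645.4 / (645.4 + 50600) = 0.01259.
So the output falls by 1.26 %.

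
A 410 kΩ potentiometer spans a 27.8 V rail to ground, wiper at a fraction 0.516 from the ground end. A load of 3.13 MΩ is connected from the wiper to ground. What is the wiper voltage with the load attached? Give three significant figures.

V ≈ 13.9 V

The wiper splits the pot into (1−α)R = 198.4 kΩ above and αR = 211.6 kΩ below.
Lower section ‖ load = 198.2 kΩ.
V_wiper = 27.8 × 198.2/(198.4 + 198.2) = 13.9 V.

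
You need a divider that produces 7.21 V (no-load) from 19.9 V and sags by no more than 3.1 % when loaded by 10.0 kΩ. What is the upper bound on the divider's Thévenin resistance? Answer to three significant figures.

R_th ≤ 320 Ω

Loading drop = R_th/(R_th + R_L) ≤ 0.0310, so R_th ≤ R_L · ε/(1−ε) = 10.0 kΩ × 0.0310/0.9690 = 320 Ω.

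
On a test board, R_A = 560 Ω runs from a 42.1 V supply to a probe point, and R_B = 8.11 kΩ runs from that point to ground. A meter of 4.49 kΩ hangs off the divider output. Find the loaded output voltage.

The load sits in parallel with R_B: R_B‖R_L = (8110 × 4490) / (8110 + 4490) = 2890 Ω.
V_out = 42.1 × 2890 / (560 + 2890) = 42.1 × 2890/3450 = 35.3 V.
(Unloaded it would have been 39.4 V.)

V_out ≈ 35.3 V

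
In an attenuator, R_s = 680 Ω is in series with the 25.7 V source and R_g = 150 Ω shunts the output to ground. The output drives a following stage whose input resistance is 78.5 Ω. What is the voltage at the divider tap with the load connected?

V_out ≈ 1.81 V

The load sits in parallel with R_g: R_g‖R_L = (150 × 78.5) / (150 + 78.5) = 51.53 Ω.
V_out = 25.7 × 51.53 / (680 + 51.53) = 25.7 × 51.53/731.5 = 1.81 V.
(Unloaded it would have been 4.64 V.)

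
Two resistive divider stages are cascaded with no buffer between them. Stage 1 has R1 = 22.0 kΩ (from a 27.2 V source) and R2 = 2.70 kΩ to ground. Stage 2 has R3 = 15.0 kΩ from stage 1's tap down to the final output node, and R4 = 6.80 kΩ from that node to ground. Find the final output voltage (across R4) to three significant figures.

Stage 2 presents R3+R4 = 21.80 kΩ as a load on stage 1's tap.
Stage 1's lower leg becomes R2‖(R3+R4) = 2.402 kΩ, so V_mid = 27.2 × 2.402/24.40 = 2.678 V.
Stage 2 is itself unloaded: V_out = V_mid × R4/(R3+R4) = 2.678 × 6.80/21.80 = 0.835 V.

V_out ≈ 0.835 V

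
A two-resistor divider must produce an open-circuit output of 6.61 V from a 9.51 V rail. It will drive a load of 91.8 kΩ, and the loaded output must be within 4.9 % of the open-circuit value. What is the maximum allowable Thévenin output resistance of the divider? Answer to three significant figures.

Loading drop = R_th/(R_th + R_L) ≤ 0.0490, so R_th ≤ R_L · ε/(1−ε) = 91.8 kΩ × 0.0490/0.9510 = 4.73 kΩ.
(Any R1, R2 with R2/(R1+R2) = 0.695 and R1‖R2 ≤ 4.73 kΩ will meet the spec.)

R_th ≤ 4.73 kΩ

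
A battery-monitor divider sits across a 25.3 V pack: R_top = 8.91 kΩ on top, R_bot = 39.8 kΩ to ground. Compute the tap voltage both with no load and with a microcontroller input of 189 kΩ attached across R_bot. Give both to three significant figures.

Unloaded: 20.7 V; loaded: 19.9 V

Open-circuit: V = 25.3 × 39.8/(8.91 + 39.8) = 20.7 V.
With the load, R_bot becomes R_bot‖R_L = 32.88 kΩ, so V = 25.3 × 32.88/41.79 = 19.9 V.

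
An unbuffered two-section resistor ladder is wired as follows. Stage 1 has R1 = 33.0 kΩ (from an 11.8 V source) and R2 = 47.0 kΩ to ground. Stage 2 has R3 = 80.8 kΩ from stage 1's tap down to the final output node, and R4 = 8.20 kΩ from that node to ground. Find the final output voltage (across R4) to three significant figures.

Stage 2 presents R3+R4 = 89.00 kΩ as a load on stage 1's tap.
Stage 1's lower leg becomes R2‖(R3+R4) = 30.76 kΩ, so V_mid = 11.8 × 30.76/63.76 = 5.692 V.
Stage 2 is itself unloaded: V_out = V_mid × R4/(R3+R4) = 5.692 × 8.20/89.00 = 0.524 V.

V_out ≈ 0.524 V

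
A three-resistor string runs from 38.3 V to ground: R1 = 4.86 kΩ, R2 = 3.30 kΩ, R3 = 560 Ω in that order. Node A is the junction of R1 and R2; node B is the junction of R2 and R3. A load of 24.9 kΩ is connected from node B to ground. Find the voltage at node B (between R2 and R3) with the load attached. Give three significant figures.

At node B, R3 is in parallel with the load: R3‖R_L = 547.7 Ω.
Below node A the resistance is R2 + (R3‖R_L) = 3848 Ω, so V_A = 38.3 × 3848/8708 = 16.92 V.
Then V_B = V_A × (R3‖R_L)/(R2 + R3‖R_L) = 16.92 × 547.7/3848 = 2.41 V.

V ≈ 2.41 V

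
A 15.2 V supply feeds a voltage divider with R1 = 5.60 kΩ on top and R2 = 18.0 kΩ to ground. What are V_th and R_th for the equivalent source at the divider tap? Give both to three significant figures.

V_th is the open-circuit tap voltage: 15.2 × 18.0/(5.60 + 18.0) = 11.6 V.
With the supply zeroed, R1 and R2 appear in parallel from the tap: R_th = R1‖R2 = (5.60 × 18.0)/23.60 = 4.27 kΩ.

V_th = 11.6 V, R_th = 4.27 kΩ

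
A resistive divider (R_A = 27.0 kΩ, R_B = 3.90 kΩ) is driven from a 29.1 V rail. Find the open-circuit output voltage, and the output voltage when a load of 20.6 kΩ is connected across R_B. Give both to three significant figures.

Unloaded: 3.67 V; loaded: 3.15 V

Open-circuit: V = 29.1 × 3.90/(27.0 + 3.90) = 3.67 V.
With the load, R_B becomes R_B‖R_L = 3.279 kΩ, so V = 29.1 × 3.279/30.28 = 3.15 V.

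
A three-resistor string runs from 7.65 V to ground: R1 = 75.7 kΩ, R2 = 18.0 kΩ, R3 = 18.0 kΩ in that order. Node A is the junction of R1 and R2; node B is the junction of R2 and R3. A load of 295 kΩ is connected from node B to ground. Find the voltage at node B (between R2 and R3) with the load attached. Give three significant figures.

V ≈ 1.17 V

At node B, R3 is in parallel with the load: R3‖R_L = 16.96 kΩ.
Below node A the resistance is R2 + (R3‖R_L) = 34.96 kΩ, so V_A = 7.65 × 34.96/110.7 = 2.417 V.
Then V_B = V_A × (R3‖R_L)/(R2 + R3‖R_L) = 2.417 × 16.96/34.96 = 1.17 V.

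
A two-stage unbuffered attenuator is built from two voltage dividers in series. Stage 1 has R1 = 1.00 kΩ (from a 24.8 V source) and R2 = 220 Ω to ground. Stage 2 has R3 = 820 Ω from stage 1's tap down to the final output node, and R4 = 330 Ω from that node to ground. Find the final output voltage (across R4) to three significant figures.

V_out ≈ 1.11 V

Stage 2 presents R3+R4 = 1150 Ω as a load on stage 1's tap.
Stage 1's lower leg becomes R2‖(R3+R4) = 184.7 Ω, so V_mid = 24.8 × 184.7/1185 = 3.866 V.
Stage 2 is itself unloaded: V_out = V_mid × R4/(R3+R4) = 3.866 × 330/1150 = 1.11 V.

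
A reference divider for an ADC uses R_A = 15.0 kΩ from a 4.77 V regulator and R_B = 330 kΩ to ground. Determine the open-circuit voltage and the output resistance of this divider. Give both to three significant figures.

V_th = 4.56 V, R_th = 14.3 kΩ

V_th is the open-circuit tap voltage: 4.77 × 330/(15.0 + 330) = 4.56 V.
With the supply zeroed, R_A and R_B appear in parallel from the tap: R_th = R_A‖R_B = (15.0 × 330)/345.0 = 14.3 kΩ.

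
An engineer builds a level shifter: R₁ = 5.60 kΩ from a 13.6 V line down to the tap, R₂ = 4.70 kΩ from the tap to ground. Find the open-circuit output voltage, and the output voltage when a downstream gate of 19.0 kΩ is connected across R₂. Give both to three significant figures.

Unloaded: 6.21 V; loaded: 5.47 V

Open-circuit: V = 13.6 × 4.70/(5.60 + 4.70) = 6.21 V.
With the load, R₂ becomes R₂‖R_L = 3.768 kΩ, so V = 13.6 × 3.768/9.368 = 5.47 V.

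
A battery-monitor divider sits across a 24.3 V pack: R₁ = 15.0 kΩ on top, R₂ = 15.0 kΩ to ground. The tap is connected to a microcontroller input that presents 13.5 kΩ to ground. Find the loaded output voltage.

V_out ≈ 7.81 V

The load sits in parallel with R₂: R₂‖R_L = (15.0 × 13.5) / (15.0 + 13.5) = 7.105 kΩ.
V_out = 24.3 × 7.105 / (15.0 + 7.105) = 24.3 × 7.105/22.11 = 7.81 V.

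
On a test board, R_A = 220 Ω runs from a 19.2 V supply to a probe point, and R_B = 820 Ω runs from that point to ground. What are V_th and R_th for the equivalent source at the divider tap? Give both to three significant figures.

V_th = 15.1 V, R_th = 173 Ω

V_th is the open-circuit tap voltage: 19.2 × 820/(220 + 820) = 15.1 V.
With the supply zeroed, R_A and R_B appear in parallel from the tap: R_th = R_A‖R_B = (220 × 820)/1040 = 173 Ω.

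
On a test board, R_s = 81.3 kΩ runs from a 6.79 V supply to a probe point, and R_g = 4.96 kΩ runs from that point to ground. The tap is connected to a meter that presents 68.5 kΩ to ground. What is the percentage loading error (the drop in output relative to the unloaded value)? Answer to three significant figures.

The divider's output (Thévenin) resistance is R_s‖R_g = 4.675 kΩ.
Fractional drop under load = R_th/(R_th + R_L) = 4.675 / (4.675 + 68.5) = 0.06389.
So the output falls by 6.39 %.

6.39 %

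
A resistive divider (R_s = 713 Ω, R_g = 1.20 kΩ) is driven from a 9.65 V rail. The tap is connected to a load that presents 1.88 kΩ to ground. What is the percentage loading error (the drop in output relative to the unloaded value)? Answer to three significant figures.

19.2 %

Unloaded V = 9.65 × 1200/1913 = 6.053 V.
Loaded: R_g‖R_L = 732.5 Ω, giving V = 9.65 × 732.5/1445 = 4.890 V.
Drop = (6.053 − 4.890) / 6.053 = 19.2 %.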